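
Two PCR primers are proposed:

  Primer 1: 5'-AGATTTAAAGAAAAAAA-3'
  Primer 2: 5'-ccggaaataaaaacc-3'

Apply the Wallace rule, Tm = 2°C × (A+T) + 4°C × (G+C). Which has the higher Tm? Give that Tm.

Primer 2, 42°C

Primer 1: A+T=15, G+C=2 → Tm = 2(15)+4(2) = 38°C
Primer 2: A+T=9, G+C=6 → Tm = 2(9)+4(6) = 42°C
38°C vs 42°C → primer 2 is higher.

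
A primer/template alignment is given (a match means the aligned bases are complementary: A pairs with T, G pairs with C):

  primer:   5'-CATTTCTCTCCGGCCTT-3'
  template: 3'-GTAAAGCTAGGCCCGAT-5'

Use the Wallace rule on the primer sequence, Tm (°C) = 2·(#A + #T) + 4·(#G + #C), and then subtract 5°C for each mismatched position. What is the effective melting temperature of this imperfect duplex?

Primer base counts: A=1, T=7, G=2, C=7 → A+T=8, G+C=9
Perfect-match Tm = 2(8) + 4(9) = 16 + 36 = 52°C
Mismatches (positions where the bases are not complementary): 4 (at positions 7, 8, 14, 17)
Effective Tm = 52 − 4×5 = 52 − 20 = 32°C

32°C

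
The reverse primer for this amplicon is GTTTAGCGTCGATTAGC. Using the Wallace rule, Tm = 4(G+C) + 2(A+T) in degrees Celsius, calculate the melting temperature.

Scanning the sequence gives C=3, G=5, A=3, T=6.
A+T = 9, G+C = 8
Tm = 4·8 + 2·9 = 32 + 18 = 50°C

50°C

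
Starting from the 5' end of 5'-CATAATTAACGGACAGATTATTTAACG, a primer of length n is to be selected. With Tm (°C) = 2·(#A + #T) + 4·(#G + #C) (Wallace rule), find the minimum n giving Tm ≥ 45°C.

First 16 bases: CATAATTAACGGACAG → Tm = 44°C (< 45°C)
First 17 bases: CATAATTAACGGACAGA → Tm = 46°C (≥ 45°C)
Since every base adds ≥2°C, Tm only increases with n, so the threshold is first crossed at n = 17.

n = 17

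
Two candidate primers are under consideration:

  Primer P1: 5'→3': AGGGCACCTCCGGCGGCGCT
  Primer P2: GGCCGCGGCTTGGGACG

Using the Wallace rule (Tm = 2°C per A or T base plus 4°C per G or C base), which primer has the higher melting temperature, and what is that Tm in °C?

Primer P1, 72°C

Primer P1: A+T=4, G+C=16 → Tm = 2(4)+4(16) = 72°C
Primer P2: A+T=3, G+C=14 → Tm = 2(3)+4(14) = 62°C
72°C vs 62°C → primer P1 is higher.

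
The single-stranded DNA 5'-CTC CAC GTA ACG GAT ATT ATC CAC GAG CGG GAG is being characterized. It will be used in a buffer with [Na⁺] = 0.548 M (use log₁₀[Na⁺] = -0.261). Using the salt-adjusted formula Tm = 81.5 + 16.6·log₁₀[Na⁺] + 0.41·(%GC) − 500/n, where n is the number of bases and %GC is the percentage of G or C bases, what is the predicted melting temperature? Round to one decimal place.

Length n = 33. Base counts: A=9, C=9, G=9, T=6
G+C = 18, so %GC = 18/33 × 100 = 54.545%
Salt term: 16.6 × (-0.261) = -4.333
GC term: 0.41 × 54.545 = 22.363; length term: −500/33 = −15.152
Tm = 81.5 + (-4.333) + 22.363 − 15.152 = 84.378 → 84.4°C

84.4°C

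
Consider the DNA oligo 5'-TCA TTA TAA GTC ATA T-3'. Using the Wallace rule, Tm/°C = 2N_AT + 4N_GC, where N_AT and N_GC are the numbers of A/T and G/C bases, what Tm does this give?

38°C

Counting bases: A=6, T=7, C=2, G=1
AT pairs contribute 13, GC pairs contribute 3.
Tm = 2×13 + 4×3 = 38°C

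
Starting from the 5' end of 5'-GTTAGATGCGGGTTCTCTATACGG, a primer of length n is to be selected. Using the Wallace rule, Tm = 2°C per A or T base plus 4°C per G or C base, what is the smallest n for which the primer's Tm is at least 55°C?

First 18 bases: GTTAGATGCGGGTTCTCT → Tm = 54°C (< 55°C)
First 19 bases: GTTAGATGCGGGTTCTCTA → Tm = 56°C (≥ 55°C)
Each additional base adds 2°C (A/T) or 4°C (G/C), so Tm is non-decreasing in n; n = 19 is the first length to reach 55°C.

n = 19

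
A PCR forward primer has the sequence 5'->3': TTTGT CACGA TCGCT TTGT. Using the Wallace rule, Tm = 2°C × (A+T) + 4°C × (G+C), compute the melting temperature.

54°C

Counting bases: T=9, G=4, A=2, C=4
So N_AT = 11 and N_GC = 8.
Tm = 2×11 + 4×8 = 54°C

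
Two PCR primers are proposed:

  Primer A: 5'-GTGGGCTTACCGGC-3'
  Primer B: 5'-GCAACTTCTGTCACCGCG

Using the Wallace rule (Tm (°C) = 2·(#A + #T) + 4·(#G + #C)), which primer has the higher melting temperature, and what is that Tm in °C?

Primer A: A+T=4, G+C=10 → Tm = 2(4)+4(10) = 48°C
Primer B: A+T=7, G+C=11 → Tm = 2(7)+4(11) = 58°C
48°C vs 58°C → primer B is higher.

Primer B, 58°C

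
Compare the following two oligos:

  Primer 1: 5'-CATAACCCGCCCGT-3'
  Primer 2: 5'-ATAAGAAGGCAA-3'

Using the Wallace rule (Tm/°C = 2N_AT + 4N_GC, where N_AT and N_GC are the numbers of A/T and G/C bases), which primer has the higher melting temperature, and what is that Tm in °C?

Primer 1: A+T=5, G+C=9 → Tm = 2(5)+4(9) = 46°C
Primer 2: A+T=8, G+C=4 → Tm = 2(8)+4(4) = 32°C
46°C vs 32°C → primer 1 is higher.

Primer 1, 46°C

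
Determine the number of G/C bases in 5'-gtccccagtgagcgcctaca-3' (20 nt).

13

Scanning the sequence gives T=3, G=5, A=4, C=8.
Total G or C: 5 + 8 = 13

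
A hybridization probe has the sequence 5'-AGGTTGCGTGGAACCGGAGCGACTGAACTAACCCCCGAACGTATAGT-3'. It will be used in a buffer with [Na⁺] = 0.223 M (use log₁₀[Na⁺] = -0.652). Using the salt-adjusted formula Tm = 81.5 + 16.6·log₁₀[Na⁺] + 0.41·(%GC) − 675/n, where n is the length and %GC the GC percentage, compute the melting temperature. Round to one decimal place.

Length n = 47. Scanning the sequence gives C=12, A=13, G=14, T=8.
G+C = 26, so %GC = 26/47 × 100 = 55.319%
Salt term: 16.6 × (-0.652) = -10.823
GC term: 0.41 × 55.319 = 22.681; length term: −675/47 = −14.362
Tm = 81.5 + (-10.823) + 22.681 − 14.362 = 78.996 → 79.0°C

79.0°C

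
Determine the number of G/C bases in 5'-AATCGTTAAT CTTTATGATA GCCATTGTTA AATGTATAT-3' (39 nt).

9

G=5, A=13, T=17, C=4
G+C = 5 + 4 = 9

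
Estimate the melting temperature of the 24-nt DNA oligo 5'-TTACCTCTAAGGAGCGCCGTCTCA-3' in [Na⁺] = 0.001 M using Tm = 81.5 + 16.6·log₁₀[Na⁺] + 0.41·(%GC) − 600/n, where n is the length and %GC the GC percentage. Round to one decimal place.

Length n = 24. G=5, C=8, A=5, T=6
G+C = 13, so %GC = 13/24 × 100 = 54.167%
Salt term: 16.6 × (-3) = -49.8
GC term: 0.41 × 54.167 = 22.208; length term: −600/24 = −25
Tm = 81.5 + (-49.8) + 22.208 − 25 = 28.908 → 28.9°C

28.9°C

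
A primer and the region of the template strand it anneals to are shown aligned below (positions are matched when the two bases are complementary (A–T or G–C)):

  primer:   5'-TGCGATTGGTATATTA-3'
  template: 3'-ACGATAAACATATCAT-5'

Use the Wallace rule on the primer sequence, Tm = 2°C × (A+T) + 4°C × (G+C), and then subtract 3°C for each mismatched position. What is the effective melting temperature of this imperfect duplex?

33°C

Primer base counts: A=4, T=7, G=4, C=1 → A+T=11, G+C=5
Perfect-match Tm = 2(11) + 4(5) = 22 + 20 = 42°C
Mismatches (positions where the bases are not complementary): 3 (at positions 4, 8, 14)
Effective Tm = 42 − 3×3 = 42 − 9 = 33°C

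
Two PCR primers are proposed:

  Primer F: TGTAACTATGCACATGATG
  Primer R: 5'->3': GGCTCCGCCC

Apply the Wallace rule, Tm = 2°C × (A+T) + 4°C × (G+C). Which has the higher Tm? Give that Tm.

Primer F, 52°C

Primer F: A+T=12, G+C=7 → Tm = 2(12)+4(7) = 52°C
Primer R: A+T=1, G+C=9 → Tm = 2(1)+4(9) = 38°C
52°C vs 38°C → primer F is higher.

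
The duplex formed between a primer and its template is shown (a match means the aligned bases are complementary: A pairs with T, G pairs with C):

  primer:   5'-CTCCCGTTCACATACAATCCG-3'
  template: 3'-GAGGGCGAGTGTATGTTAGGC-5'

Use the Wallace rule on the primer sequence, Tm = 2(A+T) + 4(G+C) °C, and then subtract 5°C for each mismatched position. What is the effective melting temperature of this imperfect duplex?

59°C

Primer base counts: A=5, T=5, G=2, C=9 → A+T=10, G+C=11
Perfect-match Tm = 2(10) + 4(11) = 20 + 44 = 64°C
Mismatches (positions where the bases are not complementary): 1 (at position 7)
Effective Tm = 64 − 1×5 = 64 − 5 = 59°C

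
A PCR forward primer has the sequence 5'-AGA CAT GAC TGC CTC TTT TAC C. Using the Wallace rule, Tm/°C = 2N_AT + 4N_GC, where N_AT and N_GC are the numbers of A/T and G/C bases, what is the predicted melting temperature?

T=7, G=3, C=7, A=5
A+T = 12, G+C = 10
Tm = 2×12 + 4×10 = 64°C

64°C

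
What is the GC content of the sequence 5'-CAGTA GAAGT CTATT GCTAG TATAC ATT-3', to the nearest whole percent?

32%

Counting bases: A=9, T=10, C=4, G=5
G+C = 5 + 4 = 9 out of 28 bases
%GC = 9/28 × 100 = 32.14% ≈ 32%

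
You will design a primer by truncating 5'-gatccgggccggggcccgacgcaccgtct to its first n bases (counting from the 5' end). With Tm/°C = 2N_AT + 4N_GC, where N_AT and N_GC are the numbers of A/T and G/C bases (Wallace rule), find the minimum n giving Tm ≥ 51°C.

n = 14

First 13 bases: GATCCGGGCCGGG → Tm = 48°C (< 51°C)
First 14 bases: GATCCGGGCCGGGG → Tm = 52°C (≥ 51°C)
Each additional base adds 2°C (A/T) or 4°C (G/C), so Tm is non-decreasing in n; n = 14 is the first length to reach 51°C.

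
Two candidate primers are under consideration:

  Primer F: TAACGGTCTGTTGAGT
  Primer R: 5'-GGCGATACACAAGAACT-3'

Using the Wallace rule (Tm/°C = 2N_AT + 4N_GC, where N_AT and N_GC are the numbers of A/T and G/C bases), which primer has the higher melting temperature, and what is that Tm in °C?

Primer F: A+T=9, G+C=7 → Tm = 2(9)+4(7) = 46°C
Primer R: A+T=9, G+C=8 → Tm = 2(9)+4(8) = 50°C
46°C vs 50°C → primer R is higher.

Primer R, 50°C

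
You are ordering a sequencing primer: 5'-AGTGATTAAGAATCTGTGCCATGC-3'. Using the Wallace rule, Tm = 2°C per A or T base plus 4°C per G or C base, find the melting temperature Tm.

68°C

Counting bases: G=6, T=7, C=4, A=7
AT pairs contribute 14, GC pairs contribute 10.
Tm = 2×14 + 4×10 = 68°C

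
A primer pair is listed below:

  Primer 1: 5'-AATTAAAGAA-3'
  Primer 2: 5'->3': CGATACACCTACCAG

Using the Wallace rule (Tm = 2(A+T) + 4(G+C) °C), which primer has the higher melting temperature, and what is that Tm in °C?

Primer 1: A+T=9, G+C=1 → Tm = 2(9)+4(1) = 22°C
Primer 2: A+T=7, G+C=8 → Tm = 2(7)+4(8) = 46°C
22°C vs 46°C → primer 2 is higher.

Primer 2, 46°C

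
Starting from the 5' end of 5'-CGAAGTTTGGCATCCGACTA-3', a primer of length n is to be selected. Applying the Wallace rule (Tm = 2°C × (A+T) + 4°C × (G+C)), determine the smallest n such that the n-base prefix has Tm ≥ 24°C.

n = 9

First 8 bases: CGAAGTTT → Tm = 22°C (< 24°C)
First 9 bases: CGAAGTTTG → Tm = 26°C (≥ 24°C)
Since every base adds ≥2°C, Tm only increases with n, so the threshold is first crossed at n = 9.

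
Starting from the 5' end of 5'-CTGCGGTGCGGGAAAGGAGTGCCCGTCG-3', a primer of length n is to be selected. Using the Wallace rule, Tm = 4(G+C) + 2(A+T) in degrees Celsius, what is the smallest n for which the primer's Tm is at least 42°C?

n = 12

First 11 bases: CTGCGGTGCGG → Tm = 40°C (< 42°C)
First 12 bases: CTGCGGTGCGGG → Tm = 44°C (≥ 42°C)
Each additional base adds 2°C (A/T) or 4°C (G/C), so Tm is non-decreasing in n; n = 12 is the first length to reach 42°C.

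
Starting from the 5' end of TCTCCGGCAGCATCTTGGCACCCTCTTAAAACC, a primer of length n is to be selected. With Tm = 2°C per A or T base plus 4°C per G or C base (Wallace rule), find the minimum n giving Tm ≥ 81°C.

n = 25

First 24 bases: TCTCCGGCAGCATCTTGGCACCCT → Tm = 78°C (< 81°C)
First 25 bases: TCTCCGGCAGCATCTTGGCACCCTC → Tm = 82°C (≥ 81°C)
Each additional base adds 2°C (A/T) or 4°C (G/C), so Tm is non-decreasing in n; n = 25 is the first length to reach 81°C.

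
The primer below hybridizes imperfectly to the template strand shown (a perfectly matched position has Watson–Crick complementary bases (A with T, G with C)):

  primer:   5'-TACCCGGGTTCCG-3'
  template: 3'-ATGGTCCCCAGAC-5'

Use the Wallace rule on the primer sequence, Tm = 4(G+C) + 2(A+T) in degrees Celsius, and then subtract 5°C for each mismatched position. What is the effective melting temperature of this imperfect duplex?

29°C

Primer base counts: A=1, T=3, G=4, C=5 → A+T=4, G+C=9
Perfect-match Tm = 2(4) + 4(9) = 8 + 36 = 44°C
Mismatches (positions where the bases are not complementary): 3 (at positions 5, 9, 12)
Effective Tm = 44 − 3×5 = 44 − 15 = 29°C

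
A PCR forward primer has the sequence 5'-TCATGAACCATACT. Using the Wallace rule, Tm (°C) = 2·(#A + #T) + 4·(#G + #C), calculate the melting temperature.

38°C

Counting bases: C=4, G=1, T=4, A=5
A+T = 9, G+C = 5
Tm = 4·5 + 2·9 = 20 + 18 = 38°C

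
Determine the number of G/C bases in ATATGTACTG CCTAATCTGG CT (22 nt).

Counting bases: A=5, T=8, C=5, G=4
Total G or C: 4 + 5 = 9

9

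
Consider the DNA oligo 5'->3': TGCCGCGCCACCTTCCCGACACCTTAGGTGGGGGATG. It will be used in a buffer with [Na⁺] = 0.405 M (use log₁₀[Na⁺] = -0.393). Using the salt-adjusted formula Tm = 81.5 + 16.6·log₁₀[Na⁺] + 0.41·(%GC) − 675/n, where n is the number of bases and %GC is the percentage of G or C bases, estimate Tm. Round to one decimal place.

84.4°C

Length n = 37. Base counts: T=7, C=13, G=12, A=5
G+C = 25, so %GC = 25/37 × 100 = 67.568%
Salt term: 16.6 × (-0.393) = -6.524
GC term: 0.41 × 67.568 = 27.703; length term: −675/37 = −18.243
Tm = 81.5 + (-6.524) + 27.703 − 18.243 = 84.436 → 84.4°C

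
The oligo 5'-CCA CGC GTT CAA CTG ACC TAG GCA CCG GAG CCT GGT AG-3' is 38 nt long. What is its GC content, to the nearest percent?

63%

Counting bases: T=6, A=8, G=11, C=13
G+C = 11 + 13 = 24 out of 38 bases
%GC = 24/38 × 100 = 63.16% ≈ 63%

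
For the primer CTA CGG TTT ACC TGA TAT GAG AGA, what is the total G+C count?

10

Scanning the sequence gives C=4, G=6, A=7, T=7.
G+C = 6 + 4 = 10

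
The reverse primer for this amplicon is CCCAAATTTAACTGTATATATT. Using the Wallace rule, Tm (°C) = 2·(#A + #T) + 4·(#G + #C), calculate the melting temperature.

54°C

Base counts: G=1, C=4, A=8, T=9
A+T = 17, G+C = 5
Tm = 2(17) + 4(5) = 34 + 20 = 54°C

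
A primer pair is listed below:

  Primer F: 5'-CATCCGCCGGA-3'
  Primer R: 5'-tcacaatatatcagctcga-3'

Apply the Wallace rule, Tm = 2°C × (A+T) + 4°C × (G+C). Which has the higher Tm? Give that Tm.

Primer F: A+T=3, G+C=8 → Tm = 2(3)+4(8) = 38°C
Primer R: A+T=12, G+C=7 → Tm = 2(12)+4(7) = 52°C
38°C vs 52°C → primer R is higher.

Primer R, 52°C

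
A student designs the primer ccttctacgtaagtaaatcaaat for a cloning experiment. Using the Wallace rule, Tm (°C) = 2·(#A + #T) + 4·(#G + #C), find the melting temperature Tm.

60°C

Scanning the sequence gives G=2, A=9, C=5, T=7.
A+T = 16, G+C = 7
Tm = 2(16) + 4(7) = 32 + 28 = 60°C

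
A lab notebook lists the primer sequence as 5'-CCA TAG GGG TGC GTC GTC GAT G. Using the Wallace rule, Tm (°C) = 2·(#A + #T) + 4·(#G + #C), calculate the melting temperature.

72°C

G=9, T=5, C=5, A=3
AT pairs contribute 8, GC pairs contribute 14.
Tm = 2×8 + 4×14 = 72°C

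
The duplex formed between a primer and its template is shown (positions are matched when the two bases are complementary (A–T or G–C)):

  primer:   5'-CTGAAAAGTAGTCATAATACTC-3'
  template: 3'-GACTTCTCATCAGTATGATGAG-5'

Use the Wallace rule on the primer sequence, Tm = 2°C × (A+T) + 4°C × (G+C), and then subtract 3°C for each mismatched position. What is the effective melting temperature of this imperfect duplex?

Primer base counts: A=9, T=6, G=3, C=4 → A+T=15, G+C=7
Perfect-match Tm = 2(15) + 4(7) = 30 + 28 = 58°C
Mismatches (positions where the bases are not complementary): 2 (at positions 6, 17)
Effective Tm = 58 − 2×3 = 58 − 6 = 52°C

52°C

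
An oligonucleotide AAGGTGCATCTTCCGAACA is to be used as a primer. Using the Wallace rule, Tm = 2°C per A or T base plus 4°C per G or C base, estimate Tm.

56°C

Scanning the sequence gives T=4, G=4, A=6, C=5.
A+T = 10, G+C = 9
Tm = 4·9 + 2·10 = 36 + 20 = 56°C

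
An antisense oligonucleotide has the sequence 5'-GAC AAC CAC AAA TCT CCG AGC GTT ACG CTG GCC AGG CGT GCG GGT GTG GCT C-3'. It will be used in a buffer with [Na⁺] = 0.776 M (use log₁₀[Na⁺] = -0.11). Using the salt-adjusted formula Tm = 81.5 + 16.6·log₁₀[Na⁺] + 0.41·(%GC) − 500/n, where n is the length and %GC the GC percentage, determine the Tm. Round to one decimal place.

96.1°C

Length n = 52. Scanning the sequence gives A=10, C=16, T=9, G=17.
G+C = 33, so %GC = 33/52 × 100 = 63.462%
Salt term: 16.6 × (-0.11) = -1.826
GC term: 0.41 × 63.462 = 26.019; length term: −500/52 = −9.615
Tm = 81.5 + (-1.826) + 26.019 − 9.615 = 96.078 → 96.1°C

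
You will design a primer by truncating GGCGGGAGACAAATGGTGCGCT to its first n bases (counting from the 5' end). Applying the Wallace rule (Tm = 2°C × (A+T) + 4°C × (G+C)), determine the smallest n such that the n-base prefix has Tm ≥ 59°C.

n = 19

First 18 bases: GGCGGGAGACAAATGGTG → Tm = 58°C (< 59°C)
First 19 bases: GGCGGGAGACAAATGGTGC → Tm = 62°C (≥ 59°C)
Since every base adds ≥2°C, Tm only increases with n, so the threshold is first crossed at n = 19.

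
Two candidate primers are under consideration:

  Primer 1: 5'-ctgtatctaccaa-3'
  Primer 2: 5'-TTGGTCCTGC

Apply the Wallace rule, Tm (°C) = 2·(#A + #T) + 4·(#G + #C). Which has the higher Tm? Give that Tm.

Primer 1, 36°C

Primer 1: A+T=8, G+C=5 → Tm = 2(8)+4(5) = 36°C
Primer 2: A+T=4, G+C=6 → Tm = 2(4)+4(6) = 32°C
36°C vs 32°C → primer 1 is higher.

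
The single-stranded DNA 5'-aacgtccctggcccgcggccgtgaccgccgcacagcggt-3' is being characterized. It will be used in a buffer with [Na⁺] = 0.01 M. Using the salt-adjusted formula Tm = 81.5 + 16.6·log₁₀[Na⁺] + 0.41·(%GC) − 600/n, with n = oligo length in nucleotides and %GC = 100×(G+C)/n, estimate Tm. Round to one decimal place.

64.5°C

Length n = 39. Counting bases: C=17, A=5, T=4, G=13
G+C = 30, so %GC = 30/39 × 100 = 76.923%
Salt term: 16.6 × (-2) = -33.2
GC term: 0.41 × 76.923 = 31.538; length term: −600/39 = −15.385
Tm = 81.5 + (-33.2) + 31.538 − 15.385 = 64.453 → 64.5°C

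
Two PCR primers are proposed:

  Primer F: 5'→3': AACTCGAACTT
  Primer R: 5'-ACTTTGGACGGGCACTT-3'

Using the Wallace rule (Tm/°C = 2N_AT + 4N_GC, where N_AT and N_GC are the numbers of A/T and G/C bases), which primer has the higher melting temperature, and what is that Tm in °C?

Primer R, 52°C

Primer F: A+T=7, G+C=4 → Tm = 2(7)+4(4) = 30°C
Primer R: A+T=8, G+C=9 → Tm = 2(8)+4(9) = 52°C
30°C vs 52°C → primer R is higher.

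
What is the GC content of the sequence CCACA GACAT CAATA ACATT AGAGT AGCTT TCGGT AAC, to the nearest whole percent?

39%

Scanning the sequence gives T=9, C=9, G=6, A=14.
G+C = 6 + 9 = 15 out of 38 bases
%GC = 15/38 × 100 = 39.47% ≈ 39%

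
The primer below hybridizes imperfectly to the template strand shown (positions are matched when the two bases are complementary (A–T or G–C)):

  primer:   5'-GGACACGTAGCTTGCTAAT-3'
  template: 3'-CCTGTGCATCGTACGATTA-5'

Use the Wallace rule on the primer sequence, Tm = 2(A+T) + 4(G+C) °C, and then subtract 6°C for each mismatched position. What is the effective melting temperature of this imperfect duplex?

Primer base counts: A=5, T=5, G=5, C=4 → A+T=10, G+C=9
Perfect-match Tm = 2(10) + 4(9) = 20 + 36 = 56°C
Mismatches (positions where the bases are not complementary): 1 (at position 12)
Effective Tm = 56 − 1×6 = 56 − 6 = 50°C

50°C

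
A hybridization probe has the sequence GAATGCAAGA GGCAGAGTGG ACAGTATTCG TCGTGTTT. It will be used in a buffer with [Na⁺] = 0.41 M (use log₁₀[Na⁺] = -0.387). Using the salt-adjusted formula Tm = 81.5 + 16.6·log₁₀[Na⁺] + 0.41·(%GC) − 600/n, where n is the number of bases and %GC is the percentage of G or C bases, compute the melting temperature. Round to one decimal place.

Length n = 38. Base counts: G=13, T=10, A=10, C=5
G+C = 18, so %GC = 18/38 × 100 = 47.368%
Salt term: 16.6 × (-0.387) = -6.424
GC term: 0.41 × 47.368 = 19.421; length term: −600/38 = −15.789
Tm = 81.5 + (-6.424) + 19.421 − 15.789 = 78.708 → 78.7°C

78.7°C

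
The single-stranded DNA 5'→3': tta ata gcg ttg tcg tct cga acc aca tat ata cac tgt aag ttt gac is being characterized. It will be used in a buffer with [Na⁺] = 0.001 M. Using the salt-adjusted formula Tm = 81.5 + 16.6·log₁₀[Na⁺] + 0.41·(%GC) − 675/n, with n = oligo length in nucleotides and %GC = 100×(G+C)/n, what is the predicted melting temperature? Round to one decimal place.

Length n = 48. Counting bases: G=8, C=10, T=16, A=14
G+C = 18, so %GC = 18/48 × 100 = 37.5%
Salt term: 16.6 × (-3) = -49.8
GC term: 0.41 × 37.5 = 15.375; length term: −675/48 = −14.062
Tm = 81.5 + (-49.8) + 15.375 − 14.062 = 33.013 → 33.0°C

33.0°C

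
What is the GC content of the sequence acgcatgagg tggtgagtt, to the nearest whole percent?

53%

Base counts: C=2, T=5, G=8, A=4
G+C = 8 + 2 = 10 out of 19 bases
%GC = 10/19 × 100 = 52.63% ≈ 53%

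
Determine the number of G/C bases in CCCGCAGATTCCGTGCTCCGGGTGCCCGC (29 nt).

Scanning the sequence gives T=5, G=9, C=13, A=2.
G+C = 9 + 13 = 22

22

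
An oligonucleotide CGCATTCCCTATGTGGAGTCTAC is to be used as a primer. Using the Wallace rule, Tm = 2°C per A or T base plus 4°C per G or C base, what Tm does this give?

70°C

Counting bases: A=4, C=7, T=7, G=5
A+T = 11, G+C = 12
Tm = 2(11) + 4(12) = 22 + 48 = 70°C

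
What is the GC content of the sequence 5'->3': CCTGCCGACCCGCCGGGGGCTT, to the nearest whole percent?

Counting bases: T=3, C=10, A=1, G=8
G+C = 8 + 10 = 18 out of 22 bases
%GC = 18/22 × 100 = 81.82% ≈ 82%

82%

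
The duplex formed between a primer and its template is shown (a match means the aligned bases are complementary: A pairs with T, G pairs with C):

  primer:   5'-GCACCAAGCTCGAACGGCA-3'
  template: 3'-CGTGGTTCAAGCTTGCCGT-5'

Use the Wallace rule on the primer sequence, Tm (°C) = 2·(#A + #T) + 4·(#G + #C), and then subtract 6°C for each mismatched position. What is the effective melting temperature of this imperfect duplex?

Primer base counts: A=6, T=1, G=5, C=7 → A+T=7, G+C=12
Perfect-match Tm = 2(7) + 4(12) = 14 + 48 = 62°C
Mismatches (positions where the bases are not complementary): 1 (at position 9)
Effective Tm = 62 − 1×6 = 62 − 6 = 56°C

56°C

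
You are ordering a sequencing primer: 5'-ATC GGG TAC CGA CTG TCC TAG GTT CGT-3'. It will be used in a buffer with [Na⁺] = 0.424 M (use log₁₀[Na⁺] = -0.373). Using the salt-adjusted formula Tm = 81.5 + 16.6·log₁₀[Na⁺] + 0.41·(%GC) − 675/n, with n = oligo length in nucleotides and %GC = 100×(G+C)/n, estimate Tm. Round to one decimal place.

Length n = 27. G=8, C=7, T=8, A=4
G+C = 15, so %GC = 15/27 × 100 = 55.556%
Salt term: 16.6 × (-0.373) = -6.192
GC term: 0.41 × 55.556 = 22.778; length term: −675/27 = −25
Tm = 81.5 + (-6.192) + 22.778 − 25 = 73.086 → 73.1°C

73.1°C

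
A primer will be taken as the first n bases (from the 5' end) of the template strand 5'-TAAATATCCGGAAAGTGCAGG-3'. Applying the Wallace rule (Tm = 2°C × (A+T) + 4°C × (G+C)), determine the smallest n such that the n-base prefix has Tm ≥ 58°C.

n = 21

First 20 bases: TAAATATCCGGAAAGTGCAG → Tm = 56°C (< 58°C)
First 21 bases: TAAATATCCGGAAAGTGCAGG → Tm = 60°C (≥ 58°C)
Each additional base adds 2°C (A/T) or 4°C (G/C), so Tm is non-decreasing in n; n = 21 is the first length to reach 58°C.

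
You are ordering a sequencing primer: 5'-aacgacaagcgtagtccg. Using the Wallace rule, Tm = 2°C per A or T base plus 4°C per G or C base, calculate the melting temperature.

G=5, C=5, T=2, A=6
A+T = 8, G+C = 10
Tm = 4·10 + 2·8 = 40 + 16 = 56°C

56°C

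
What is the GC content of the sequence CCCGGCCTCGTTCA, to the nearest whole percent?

71%

Base counts: C=7, T=3, G=3, A=1
G+C = 3 + 7 = 10 out of 14 bases
%GC = 10/14 × 100 = 71.43% ≈ 71%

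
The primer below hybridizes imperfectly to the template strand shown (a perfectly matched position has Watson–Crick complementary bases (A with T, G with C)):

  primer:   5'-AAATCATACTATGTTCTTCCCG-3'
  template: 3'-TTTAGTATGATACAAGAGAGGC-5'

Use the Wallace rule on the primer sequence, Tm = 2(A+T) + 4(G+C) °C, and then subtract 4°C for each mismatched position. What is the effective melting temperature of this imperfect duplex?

52°C

Primer base counts: A=6, T=8, G=2, C=6 → A+T=14, G+C=8
Perfect-match Tm = 2(14) + 4(8) = 28 + 32 = 60°C
Mismatches (positions where the bases are not complementary): 2 (at positions 18, 19)
Effective Tm = 60 − 2×4 = 60 − 8 = 52°C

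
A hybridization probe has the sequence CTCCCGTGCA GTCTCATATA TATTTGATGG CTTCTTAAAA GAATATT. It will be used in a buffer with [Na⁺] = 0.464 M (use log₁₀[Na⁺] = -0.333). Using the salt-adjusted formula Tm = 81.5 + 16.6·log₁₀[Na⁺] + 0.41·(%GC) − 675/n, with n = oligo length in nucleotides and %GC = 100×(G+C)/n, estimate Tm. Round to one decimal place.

Length n = 47. Base counts: T=18, G=7, C=9, A=13
G+C = 16, so %GC = 16/47 × 100 = 34.043%
Salt term: 16.6 × (-0.333) = -5.528
GC term: 0.41 × 34.043 = 13.958; length term: −675/47 = −14.362
Tm = 81.5 + (-5.528) + 13.958 − 14.362 = 75.568 → 75.6°C

75.6°C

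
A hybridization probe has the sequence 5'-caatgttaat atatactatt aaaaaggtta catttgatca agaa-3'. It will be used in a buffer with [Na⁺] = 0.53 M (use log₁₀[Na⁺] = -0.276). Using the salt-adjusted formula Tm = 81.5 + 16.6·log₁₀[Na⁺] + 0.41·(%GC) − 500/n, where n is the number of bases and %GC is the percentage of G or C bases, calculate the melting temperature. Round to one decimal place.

73.9°C

Length n = 44. C=4, T=15, G=5, A=20
G+C = 9, so %GC = 9/44 × 100 = 20.455%
Salt term: 16.6 × (-0.276) = -4.582
GC term: 0.41 × 20.455 = 8.387; length term: −500/44 = −11.364
Tm = 81.5 + (-4.582) + 8.387 − 11.364 = 73.941 → 73.9°C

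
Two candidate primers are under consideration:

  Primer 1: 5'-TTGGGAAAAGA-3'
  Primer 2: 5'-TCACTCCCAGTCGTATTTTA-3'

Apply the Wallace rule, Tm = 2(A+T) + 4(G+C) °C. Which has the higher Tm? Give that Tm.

Primer 2, 56°C

Primer 1: A+T=7, G+C=4 → Tm = 2(7)+4(4) = 30°C
Primer 2: A+T=12, G+C=8 → Tm = 2(12)+4(8) = 56°C
30°C vs 56°C → primer 2 is higher.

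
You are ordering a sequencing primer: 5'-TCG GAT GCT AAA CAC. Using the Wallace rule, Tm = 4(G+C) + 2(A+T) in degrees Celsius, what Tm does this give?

Scanning the sequence gives G=3, A=5, T=3, C=4.
AT pairs contribute 8, GC pairs contribute 7.
Tm = 2×8 + 4×7 = 44°C

44°C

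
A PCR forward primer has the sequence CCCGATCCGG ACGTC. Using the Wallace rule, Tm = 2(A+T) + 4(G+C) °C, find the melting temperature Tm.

Counting bases: A=2, C=7, G=4, T=2
AT pairs contribute 4, GC pairs contribute 11.
Tm = 4·11 + 2·4 = 44 + 8 = 52°C

52°C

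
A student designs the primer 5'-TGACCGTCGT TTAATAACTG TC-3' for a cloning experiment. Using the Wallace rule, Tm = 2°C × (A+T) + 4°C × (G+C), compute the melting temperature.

Base counts: T=8, G=4, C=5, A=5
AT pairs contribute 13, GC pairs contribute 9.
Tm = 4·9 + 2·13 = 36 + 26 = 62°C

62°C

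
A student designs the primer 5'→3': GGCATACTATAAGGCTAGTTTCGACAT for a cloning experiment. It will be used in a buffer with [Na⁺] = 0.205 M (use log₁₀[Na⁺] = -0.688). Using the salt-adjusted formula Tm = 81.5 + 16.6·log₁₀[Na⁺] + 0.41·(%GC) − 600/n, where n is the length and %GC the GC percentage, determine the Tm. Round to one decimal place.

64.6°C

Length n = 27. A=8, T=8, C=5, G=6
G+C = 11, so %GC = 11/27 × 100 = 40.741%
Salt term: 16.6 × (-0.688) = -11.421
GC term: 0.41 × 40.741 = 16.704; length term: −600/27 = −22.222
Tm = 81.5 + (-11.421) + 16.704 − 22.222 = 64.561 → 64.6°C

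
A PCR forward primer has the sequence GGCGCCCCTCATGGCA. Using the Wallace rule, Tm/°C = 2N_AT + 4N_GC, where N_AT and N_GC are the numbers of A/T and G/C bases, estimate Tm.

Base counts: G=5, A=2, T=2, C=7
So N_AT = 4 and N_GC = 12.
Tm = 2×4 + 4×12 = 56°C

56°C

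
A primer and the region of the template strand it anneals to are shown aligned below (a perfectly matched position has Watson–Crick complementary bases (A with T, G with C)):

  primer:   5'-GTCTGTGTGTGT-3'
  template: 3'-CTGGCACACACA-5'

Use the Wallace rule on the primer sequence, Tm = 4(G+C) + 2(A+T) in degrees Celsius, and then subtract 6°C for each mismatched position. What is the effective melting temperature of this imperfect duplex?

24°C

Primer base counts: A=0, T=6, G=5, C=1 → A+T=6, G+C=6
Perfect-match Tm = 2(6) + 4(6) = 12 + 24 = 36°C
Mismatches (positions where the bases are not complementary): 2 (at positions 2, 4)
Effective Tm = 36 − 2×6 = 36 − 12 = 24°C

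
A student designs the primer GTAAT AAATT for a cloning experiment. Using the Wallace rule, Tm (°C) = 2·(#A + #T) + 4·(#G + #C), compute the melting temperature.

22°C

Base counts: A=5, G=1, C=0, T=4
So N_AT = 9 and N_GC = 1.
Tm = 4·1 + 2·9 = 4 + 18 = 22°C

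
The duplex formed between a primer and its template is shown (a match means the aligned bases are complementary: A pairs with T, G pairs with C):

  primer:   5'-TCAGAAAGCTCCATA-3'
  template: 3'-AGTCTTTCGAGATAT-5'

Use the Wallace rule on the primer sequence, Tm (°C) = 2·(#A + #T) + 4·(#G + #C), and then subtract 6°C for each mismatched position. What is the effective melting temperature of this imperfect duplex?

36°C

Primer base counts: A=6, T=3, G=2, C=4 → A+T=9, G+C=6
Perfect-match Tm = 2(9) + 4(6) = 18 + 24 = 42°C
Mismatches (positions where the bases are not complementary): 1 (at position 12)
Effective Tm = 42 − 1×6 = 42 − 6 = 36°C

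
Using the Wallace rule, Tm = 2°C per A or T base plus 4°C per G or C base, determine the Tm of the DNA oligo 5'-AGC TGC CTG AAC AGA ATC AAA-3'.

Scanning the sequence gives C=5, T=3, G=4, A=9.
AT pairs contribute 12, GC pairs contribute 9.
Tm = 2(12) + 4(9) = 24 + 36 = 60°C

60°C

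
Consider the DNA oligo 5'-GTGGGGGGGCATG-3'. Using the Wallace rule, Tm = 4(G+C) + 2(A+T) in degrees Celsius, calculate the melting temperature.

46°C

Base counts: A=1, C=1, T=2, G=9
So N_AT = 3 and N_GC = 10.
Tm = 2×3 + 4×10 = 46°C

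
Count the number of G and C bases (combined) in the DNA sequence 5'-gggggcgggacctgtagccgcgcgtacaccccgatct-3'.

Base counts: G=14, C=13, A=5, T=5
Total G or C: 14 + 13 = 27

27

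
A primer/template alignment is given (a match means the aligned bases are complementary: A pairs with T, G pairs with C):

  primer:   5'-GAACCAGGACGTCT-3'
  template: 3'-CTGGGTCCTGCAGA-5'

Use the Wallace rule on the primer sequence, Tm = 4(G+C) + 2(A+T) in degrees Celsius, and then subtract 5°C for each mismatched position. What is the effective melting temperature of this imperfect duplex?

Primer base counts: A=4, T=2, G=4, C=4 → A+T=6, G+C=8
Perfect-match Tm = 2(6) + 4(8) = 12 + 32 = 44°C
Mismatches (positions where the bases are not complementary): 1 (at position 3)
Effective Tm = 44 − 1×5 = 44 − 5 = 39°C

39°C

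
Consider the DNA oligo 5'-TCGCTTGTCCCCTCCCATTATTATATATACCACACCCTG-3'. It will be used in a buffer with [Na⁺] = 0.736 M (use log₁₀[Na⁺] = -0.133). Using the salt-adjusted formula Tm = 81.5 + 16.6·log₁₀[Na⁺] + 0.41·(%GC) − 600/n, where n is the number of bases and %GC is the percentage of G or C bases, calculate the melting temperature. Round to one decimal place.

Length n = 39. Counting bases: T=13, A=8, G=3, C=15
G+C = 18, so %GC = 18/39 × 100 = 46.154%
Salt term: 16.6 × (-0.133) = -2.208
GC term: 0.41 × 46.154 = 18.923; length term: −600/39 = −15.385
Tm = 81.5 + (-2.208) + 18.923 − 15.385 = 82.83 → 82.8°C

82.8°C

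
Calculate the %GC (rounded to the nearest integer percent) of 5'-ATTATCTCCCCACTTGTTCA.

A=4, G=1, T=8, C=7
G+C = 1 + 7 = 8 out of 20 bases
%GC = 8/20 × 100 = 40% ≈ 40%

40%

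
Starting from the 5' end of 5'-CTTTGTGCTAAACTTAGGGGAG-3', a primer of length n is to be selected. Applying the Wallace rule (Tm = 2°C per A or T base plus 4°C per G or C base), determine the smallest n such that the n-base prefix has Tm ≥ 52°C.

First 18 bases: CTTTGTGCTAAACTTAGG → Tm = 50°C (< 52°C)
First 19 bases: CTTTGTGCTAAACTTAGGG → Tm = 54°C (≥ 52°C)
Each additional base adds 2°C (A/T) or 4°C (G/C), so Tm is non-decreasing in n; n = 19 is the first length to reach 52°C.

n = 19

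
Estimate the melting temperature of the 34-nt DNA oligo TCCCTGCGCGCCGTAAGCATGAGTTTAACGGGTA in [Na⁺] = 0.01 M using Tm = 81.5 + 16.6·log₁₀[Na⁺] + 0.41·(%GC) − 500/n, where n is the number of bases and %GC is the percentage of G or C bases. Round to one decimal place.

Length n = 34. Scanning the sequence gives G=10, A=7, C=9, T=8.
G+C = 19, so %GC = 19/34 × 100 = 55.882%
Salt term: 16.6 × (-2) = -33.2
GC term: 0.41 × 55.882 = 22.912; length term: −500/34 = −14.706
Tm = 81.5 + (-33.2) + 22.912 − 14.706 = 56.506 → 56.5°C

56.5°C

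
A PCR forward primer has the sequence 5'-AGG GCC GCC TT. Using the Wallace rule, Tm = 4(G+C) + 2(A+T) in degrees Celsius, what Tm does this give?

A=1, G=4, C=4, T=2
A+T = 3, G+C = 8
Tm = 2×3 + 4×8 = 38°C

38°C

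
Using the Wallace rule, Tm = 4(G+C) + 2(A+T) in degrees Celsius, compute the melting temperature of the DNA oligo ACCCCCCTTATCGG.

46°C

Counting bases: G=2, C=7, T=3, A=2
A+T = 5, G+C = 9
Tm = 2(5) + 4(9) = 10 + 36 = 46°C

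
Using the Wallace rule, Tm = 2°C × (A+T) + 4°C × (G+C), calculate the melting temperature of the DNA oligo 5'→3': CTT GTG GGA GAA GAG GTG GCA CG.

74°C

Scanning the sequence gives T=4, C=3, G=11, A=5.
So N_AT = 9 and N_GC = 14.
Tm = 2(9) + 4(14) = 18 + 56 = 74°C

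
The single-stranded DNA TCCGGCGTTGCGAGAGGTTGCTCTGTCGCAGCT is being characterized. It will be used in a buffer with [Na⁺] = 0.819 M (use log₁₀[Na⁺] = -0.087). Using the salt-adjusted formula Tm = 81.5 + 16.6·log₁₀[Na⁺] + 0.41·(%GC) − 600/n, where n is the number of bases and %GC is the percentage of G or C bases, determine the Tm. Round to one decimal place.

Length n = 33. Scanning the sequence gives G=12, A=3, T=9, C=9.
G+C = 21, so %GC = 21/33 × 100 = 63.636%
Salt term: 16.6 × (-0.087) = -1.444
GC term: 0.41 × 63.636 = 26.091; length term: −600/33 = −18.182
Tm = 81.5 + (-1.444) + 26.091 − 18.182 = 87.965 → 88.0°C

88.0°C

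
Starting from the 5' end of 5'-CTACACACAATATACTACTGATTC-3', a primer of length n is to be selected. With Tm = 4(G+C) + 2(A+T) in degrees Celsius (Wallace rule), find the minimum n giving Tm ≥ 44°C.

n = 17

First 16 bases: CTACACACAATATACT → Tm = 42°C (< 44°C)
First 17 bases: CTACACACAATATACTA → Tm = 44°C (≥ 44°C)
Each additional base adds 2°C (A/T) or 4°C (G/C), so Tm is non-decreasing in n; n = 17 is the first length to reach 44°C.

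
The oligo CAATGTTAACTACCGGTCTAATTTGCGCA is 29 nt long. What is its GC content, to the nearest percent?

41%

Base counts: A=8, G=5, T=9, C=7
G+C = 5 + 7 = 12 out of 29 bases
%GC = 12/29 × 100 = 41.38% ≈ 41%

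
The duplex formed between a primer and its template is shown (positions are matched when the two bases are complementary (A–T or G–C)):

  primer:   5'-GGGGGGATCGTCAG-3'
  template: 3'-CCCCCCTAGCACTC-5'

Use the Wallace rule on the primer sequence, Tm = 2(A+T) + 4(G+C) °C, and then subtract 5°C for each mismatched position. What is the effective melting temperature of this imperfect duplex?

Primer base counts: A=2, T=2, G=8, C=2 → A+T=4, G+C=10
Perfect-match Tm = 2(4) + 4(10) = 8 + 40 = 48°C
Mismatches (positions where the bases are not complementary): 1 (at position 12)
Effective Tm = 48 − 1×5 = 48 − 5 = 43°C

43°C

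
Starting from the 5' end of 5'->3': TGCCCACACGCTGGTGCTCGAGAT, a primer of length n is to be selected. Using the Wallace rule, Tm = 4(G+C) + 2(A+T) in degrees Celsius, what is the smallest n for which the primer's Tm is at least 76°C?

First 22 bases: TGCCCACACGCTGGTGCTCGAG → Tm = 74°C (< 76°C)
First 23 bases: TGCCCACACGCTGGTGCTCGAGA → Tm = 76°C (≥ 76°C)
Since every base adds ≥2°C, Tm only increases with n, so the threshold is first crossed at n = 23.

n = 23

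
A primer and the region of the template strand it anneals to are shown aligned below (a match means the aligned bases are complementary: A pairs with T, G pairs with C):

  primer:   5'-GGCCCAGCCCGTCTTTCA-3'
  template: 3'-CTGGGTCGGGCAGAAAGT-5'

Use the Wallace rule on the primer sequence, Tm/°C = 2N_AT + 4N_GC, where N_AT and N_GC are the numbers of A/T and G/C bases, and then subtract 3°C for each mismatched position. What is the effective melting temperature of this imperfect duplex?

57°C

Primer base counts: A=2, T=4, G=4, C=8 → A+T=6, G+C=12
Perfect-match Tm = 2(6) + 4(12) = 12 + 48 = 60°C
Mismatches (positions where the bases are not complementary): 1 (at position 2)
Effective Tm = 60 − 1×3 = 60 − 3 = 57°C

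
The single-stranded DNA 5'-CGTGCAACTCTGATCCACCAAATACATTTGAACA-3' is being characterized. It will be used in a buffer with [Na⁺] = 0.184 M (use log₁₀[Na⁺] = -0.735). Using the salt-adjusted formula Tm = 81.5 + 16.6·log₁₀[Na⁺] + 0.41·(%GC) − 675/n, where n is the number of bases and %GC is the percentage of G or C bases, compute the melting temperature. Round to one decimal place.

66.3°C

Length n = 34. Counting bases: C=10, G=4, A=12, T=8
G+C = 14, so %GC = 14/34 × 100 = 41.176%
Salt term: 16.6 × (-0.735) = -12.201
GC term: 0.41 × 41.176 = 16.882; length term: −675/34 = −19.853
Tm = 81.5 + (-12.201) + 16.882 − 19.853 = 66.328 → 66.3°C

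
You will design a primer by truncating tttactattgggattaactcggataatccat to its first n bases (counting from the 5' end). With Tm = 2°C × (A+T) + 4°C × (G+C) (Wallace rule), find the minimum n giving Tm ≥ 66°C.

First 24 bases: TTTACTATTGGGATTAACTCGGAT → Tm = 64°C (< 66°C)
First 25 bases: TTTACTATTGGGATTAACTCGGATA → Tm = 66°C (≥ 66°C)
Each additional base adds 2°C (A/T) or 4°C (G/C), so Tm is non-decreasing in n; n = 25 is the first length to reach 66°C.

n = 25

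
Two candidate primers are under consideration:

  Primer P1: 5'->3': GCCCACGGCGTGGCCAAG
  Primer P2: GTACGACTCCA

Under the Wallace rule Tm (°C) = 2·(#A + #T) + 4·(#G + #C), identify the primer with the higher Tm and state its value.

Primer P1: A+T=4, G+C=14 → Tm = 2(4)+4(14) = 64°C
Primer P2: A+T=5, G+C=6 → Tm = 2(5)+4(6) = 34°C
64°C vs 34°C → primer P1 is higher.

Primer P1, 64°C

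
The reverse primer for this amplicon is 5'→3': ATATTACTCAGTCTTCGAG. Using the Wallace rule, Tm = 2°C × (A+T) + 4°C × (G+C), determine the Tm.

52°C

G=3, A=5, T=7, C=4
So N_AT = 12 and N_GC = 7.
Tm = 2(12) + 4(7) = 24 + 28 = 52°C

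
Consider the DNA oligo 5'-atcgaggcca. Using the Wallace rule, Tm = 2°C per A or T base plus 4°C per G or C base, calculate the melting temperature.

32°C

Base counts: T=1, A=3, C=3, G=3
So N_AT = 4 and N_GC = 6.
Tm = 2(4) + 4(6) = 8 + 24 = 32°C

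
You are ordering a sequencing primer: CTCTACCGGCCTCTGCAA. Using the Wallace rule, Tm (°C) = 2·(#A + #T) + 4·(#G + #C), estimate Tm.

58°C

C=8, G=3, A=3, T=4
So N_AT = 7 and N_GC = 11.
Tm = 2(7) + 4(11) = 14 + 44 = 58°C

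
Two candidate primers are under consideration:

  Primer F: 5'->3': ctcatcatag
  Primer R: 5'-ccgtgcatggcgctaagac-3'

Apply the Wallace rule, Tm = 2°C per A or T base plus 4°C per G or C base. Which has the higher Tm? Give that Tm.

Primer R, 62°C

Primer F: A+T=6, G+C=4 → Tm = 2(6)+4(4) = 28°C
Primer R: A+T=7, G+C=12 → Tm = 2(7)+4(12) = 62°C
28°C vs 62°C → primer R is higher.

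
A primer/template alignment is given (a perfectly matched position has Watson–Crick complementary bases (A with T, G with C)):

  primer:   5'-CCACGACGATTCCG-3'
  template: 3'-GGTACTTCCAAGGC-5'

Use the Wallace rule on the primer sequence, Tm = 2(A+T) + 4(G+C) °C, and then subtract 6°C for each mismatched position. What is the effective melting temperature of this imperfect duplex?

Primer base counts: A=3, T=2, G=3, C=6 → A+T=5, G+C=9
Perfect-match Tm = 2(5) + 4(9) = 10 + 36 = 46°C
Mismatches (positions where the bases are not complementary): 3 (at positions 4, 7, 9)
Effective Tm = 46 − 3×6 = 46 − 18 = 28°C

28°C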